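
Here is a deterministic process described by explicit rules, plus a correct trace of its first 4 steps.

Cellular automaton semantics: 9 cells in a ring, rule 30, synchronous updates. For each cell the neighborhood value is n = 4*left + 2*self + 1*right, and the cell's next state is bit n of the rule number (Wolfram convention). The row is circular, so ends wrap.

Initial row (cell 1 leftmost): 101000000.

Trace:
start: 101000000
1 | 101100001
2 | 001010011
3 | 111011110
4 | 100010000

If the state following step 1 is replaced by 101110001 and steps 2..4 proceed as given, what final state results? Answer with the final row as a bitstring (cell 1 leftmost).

100000010

state after step 1 := 101110001
2 | 001001011
3 | 111111010
4 | 100000010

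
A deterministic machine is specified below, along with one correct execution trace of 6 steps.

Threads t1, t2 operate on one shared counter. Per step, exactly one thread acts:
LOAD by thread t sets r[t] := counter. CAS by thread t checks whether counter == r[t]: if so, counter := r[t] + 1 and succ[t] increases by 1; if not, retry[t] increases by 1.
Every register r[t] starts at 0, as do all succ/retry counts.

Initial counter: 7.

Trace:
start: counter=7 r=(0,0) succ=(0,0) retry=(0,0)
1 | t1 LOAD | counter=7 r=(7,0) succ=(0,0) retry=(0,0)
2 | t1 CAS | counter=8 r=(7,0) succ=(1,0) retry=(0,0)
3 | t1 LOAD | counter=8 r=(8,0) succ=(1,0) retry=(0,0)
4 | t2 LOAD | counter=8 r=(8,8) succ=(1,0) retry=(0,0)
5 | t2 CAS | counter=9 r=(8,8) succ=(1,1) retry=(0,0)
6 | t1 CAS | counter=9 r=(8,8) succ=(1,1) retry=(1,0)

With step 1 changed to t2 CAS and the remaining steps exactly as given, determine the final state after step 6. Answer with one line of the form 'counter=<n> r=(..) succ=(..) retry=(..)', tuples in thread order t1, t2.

counter=8 r=(7,7) succ=(0,1) retry=(2,1)

(re-executing from step 1 with the substitution; state before step 1: counter=7 r=(0,0) succ=(0,0) retry=(0,0))
1 | t2 CAS | counter=7 r=(0,0) succ=(0,0) retry=(0,1)
2 | t1 CAS | counter=7 r=(0,0) succ=(0,0) retry=(1,1)
3 | t1 LOAD | counter=7 r=(7,0) succ=(0,0) retry=(1,1)
4 | t2 LOAD | counter=7 r=(7,7) succ=(0,0) retry=(1,1)
5 | t2 CAS | counter=8 r=(7,7) succ=(0,1) retry=(1,1)
6 | t1 CAS | counter=8 r=(7,7) succ=(0,1) retry=(2,1)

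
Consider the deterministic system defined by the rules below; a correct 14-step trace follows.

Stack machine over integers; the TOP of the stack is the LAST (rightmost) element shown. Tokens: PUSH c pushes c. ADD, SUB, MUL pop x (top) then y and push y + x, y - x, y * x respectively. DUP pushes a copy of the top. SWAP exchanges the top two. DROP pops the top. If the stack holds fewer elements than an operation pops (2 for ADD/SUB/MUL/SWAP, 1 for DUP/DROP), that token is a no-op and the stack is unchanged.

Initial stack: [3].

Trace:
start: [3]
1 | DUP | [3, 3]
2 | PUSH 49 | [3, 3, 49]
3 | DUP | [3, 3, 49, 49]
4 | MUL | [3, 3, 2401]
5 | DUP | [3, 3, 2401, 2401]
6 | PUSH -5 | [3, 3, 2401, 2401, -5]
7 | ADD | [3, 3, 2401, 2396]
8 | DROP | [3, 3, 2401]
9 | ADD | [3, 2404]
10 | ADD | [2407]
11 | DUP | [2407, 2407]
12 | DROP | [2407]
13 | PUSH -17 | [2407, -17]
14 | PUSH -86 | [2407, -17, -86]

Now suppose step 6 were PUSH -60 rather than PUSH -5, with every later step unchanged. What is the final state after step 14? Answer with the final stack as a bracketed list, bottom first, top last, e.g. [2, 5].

[2407, -17, -86]

(re-executing from step 6 with the substitution; state before step 6: [3, 3, 2401, 2401])
6 | PUSH -60 | [3, 3, 2401, 2401, -60]
7 | ADD | [3, 3, 2401, 2341]
8 | DROP | [3, 3, 2401]
9 | ADD | [3, 2404]
10 | ADD | [2407]
11 | DUP | [2407, 2407]
12 | DROP | [2407]
13 | PUSH -17 | [2407, -17]
14 | PUSH -86 | [2407, -17, -86]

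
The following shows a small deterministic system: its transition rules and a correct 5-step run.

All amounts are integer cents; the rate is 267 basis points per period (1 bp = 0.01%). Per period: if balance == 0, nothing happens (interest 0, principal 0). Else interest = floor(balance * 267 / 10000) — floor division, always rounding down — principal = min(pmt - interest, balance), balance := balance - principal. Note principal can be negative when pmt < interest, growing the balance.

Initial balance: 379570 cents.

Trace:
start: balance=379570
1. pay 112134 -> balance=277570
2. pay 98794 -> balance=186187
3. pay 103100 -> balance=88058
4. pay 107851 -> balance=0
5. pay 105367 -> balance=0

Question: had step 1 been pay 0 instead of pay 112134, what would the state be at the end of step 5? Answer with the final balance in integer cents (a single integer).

1323

(re-executing from step 1 with the substitution; state before step 1: balance=379570)
1. pay 0 -> balance=389704
2. pay 98794 -> balance=301315
3. pay 103100 -> balance=206260
4. pay 107851 -> balance=103916
5. pay 105367 -> balance=1323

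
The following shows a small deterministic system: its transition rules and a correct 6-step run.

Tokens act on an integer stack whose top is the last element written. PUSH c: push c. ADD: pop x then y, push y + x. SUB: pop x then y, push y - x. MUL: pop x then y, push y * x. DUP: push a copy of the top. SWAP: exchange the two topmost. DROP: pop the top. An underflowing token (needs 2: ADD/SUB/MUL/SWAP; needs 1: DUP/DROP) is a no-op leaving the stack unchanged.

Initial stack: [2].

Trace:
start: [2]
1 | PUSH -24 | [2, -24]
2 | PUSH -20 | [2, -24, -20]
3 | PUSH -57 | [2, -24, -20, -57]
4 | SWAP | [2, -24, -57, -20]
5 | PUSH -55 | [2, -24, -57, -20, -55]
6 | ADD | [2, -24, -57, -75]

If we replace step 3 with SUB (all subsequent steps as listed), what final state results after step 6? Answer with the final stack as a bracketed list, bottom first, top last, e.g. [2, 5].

[-4, -53]

(re-executing from step 3 with the substitution; state before step 3: [2, -24, -20])
3 | SUB | [2, -4]
4 | SWAP | [-4, 2]
5 | PUSH -55 | [-4, 2, -55]
6 | ADD | [-4, -53]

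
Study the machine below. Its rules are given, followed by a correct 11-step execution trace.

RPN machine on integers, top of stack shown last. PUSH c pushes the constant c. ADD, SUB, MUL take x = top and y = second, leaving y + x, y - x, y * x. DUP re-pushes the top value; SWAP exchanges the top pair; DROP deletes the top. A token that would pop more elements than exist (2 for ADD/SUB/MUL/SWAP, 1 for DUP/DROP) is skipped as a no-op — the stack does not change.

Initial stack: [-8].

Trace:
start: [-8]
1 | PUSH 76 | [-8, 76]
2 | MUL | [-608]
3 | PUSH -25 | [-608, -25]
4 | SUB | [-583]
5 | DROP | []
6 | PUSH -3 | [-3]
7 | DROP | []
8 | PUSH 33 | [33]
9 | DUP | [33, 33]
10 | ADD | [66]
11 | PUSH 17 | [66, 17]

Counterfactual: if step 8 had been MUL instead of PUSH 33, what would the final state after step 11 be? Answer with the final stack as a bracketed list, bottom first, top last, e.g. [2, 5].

[17]

(re-executing from step 8 with the substitution; state before step 8: [])
8 | MUL | []
9 | DUP | []
10 | ADD | []
11 | PUSH 17 | [17]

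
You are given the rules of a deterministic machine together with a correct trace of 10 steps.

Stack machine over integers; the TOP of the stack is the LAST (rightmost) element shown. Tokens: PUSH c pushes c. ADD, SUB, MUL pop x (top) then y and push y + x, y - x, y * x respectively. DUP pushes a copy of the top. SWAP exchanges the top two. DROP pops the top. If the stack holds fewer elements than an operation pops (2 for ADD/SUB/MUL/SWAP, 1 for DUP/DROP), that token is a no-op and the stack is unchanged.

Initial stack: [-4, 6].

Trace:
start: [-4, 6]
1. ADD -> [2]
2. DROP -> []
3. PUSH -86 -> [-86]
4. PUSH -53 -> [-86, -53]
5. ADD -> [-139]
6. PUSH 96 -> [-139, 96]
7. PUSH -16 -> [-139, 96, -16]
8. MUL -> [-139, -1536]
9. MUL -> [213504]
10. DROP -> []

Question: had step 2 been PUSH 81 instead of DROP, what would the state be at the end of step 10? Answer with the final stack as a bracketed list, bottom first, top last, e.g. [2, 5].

[2, 81]

(re-executing from step 2 with the substitution; state before step 2: [2])
2. PUSH 81 -> [2, 81]
3. PUSH -86 -> [2, 81, -86]
4. PUSH -53 -> [2, 81, -86, -53]
5. ADD -> [2, 81, -139]
6. PUSH 96 -> [2, 81, -139, 96]
7. PUSH -16 -> [2, 81, -139, 96, -16]
8. MUL -> [2, 81, -139, -1536]
9. MUL -> [2, 81, 213504]
10. DROP -> [2, 81]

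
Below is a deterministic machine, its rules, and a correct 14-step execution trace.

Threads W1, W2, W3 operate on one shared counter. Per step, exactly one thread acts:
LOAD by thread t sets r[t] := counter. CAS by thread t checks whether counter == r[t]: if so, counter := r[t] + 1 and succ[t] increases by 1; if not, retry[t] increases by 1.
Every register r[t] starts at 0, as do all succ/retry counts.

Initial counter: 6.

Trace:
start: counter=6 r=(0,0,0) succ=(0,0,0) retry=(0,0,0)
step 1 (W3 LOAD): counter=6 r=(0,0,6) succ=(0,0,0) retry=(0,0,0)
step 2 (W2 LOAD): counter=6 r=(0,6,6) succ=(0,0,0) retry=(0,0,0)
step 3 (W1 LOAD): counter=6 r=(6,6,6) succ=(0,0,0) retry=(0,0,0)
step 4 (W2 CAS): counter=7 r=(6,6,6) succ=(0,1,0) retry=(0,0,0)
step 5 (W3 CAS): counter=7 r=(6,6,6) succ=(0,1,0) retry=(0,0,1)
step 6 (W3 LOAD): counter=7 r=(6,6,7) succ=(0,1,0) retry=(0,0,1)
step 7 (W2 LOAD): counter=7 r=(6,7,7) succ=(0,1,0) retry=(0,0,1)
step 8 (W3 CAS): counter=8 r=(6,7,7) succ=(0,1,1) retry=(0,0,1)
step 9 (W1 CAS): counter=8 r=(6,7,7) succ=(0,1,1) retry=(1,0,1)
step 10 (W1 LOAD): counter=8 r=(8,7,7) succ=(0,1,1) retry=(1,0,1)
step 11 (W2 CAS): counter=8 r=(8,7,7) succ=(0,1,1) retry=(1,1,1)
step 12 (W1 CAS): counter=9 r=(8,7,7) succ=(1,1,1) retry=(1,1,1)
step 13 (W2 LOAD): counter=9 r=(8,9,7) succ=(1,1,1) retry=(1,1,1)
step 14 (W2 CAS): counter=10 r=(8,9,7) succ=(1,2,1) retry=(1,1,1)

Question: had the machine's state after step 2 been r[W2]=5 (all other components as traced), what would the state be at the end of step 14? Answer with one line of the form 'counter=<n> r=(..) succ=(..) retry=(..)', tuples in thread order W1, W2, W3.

counter=10 r=(8,9,7) succ=(1,1,2) retry=(1,2,0)

state after step 2 := counter=6 r=(0,5,6) succ=(0,0,0) retry=(0,0,0)
step 3 (W1 LOAD): counter=6 r=(6,5,6) succ=(0,0,0) retry=(0,0,0)
step 4 (W2 CAS): counter=6 r=(6,5,6) succ=(0,0,0) retry=(0,1,0)
step 5 (W3 CAS): counter=7 r=(6,5,6) succ=(0,0,1) retry=(0,1,0)
step 6 (W3 LOAD): counter=7 r=(6,5,7) succ=(0,0,1) retry=(0,1,0)
step 7 (W2 LOAD): counter=7 r=(6,7,7) succ=(0,0,1) retry=(0,1,0)
step 8 (W3 CAS): counter=8 r=(6,7,7) succ=(0,0,2) retry=(0,1,0)
step 9 (W1 CAS): counter=8 r=(6,7,7) succ=(0,0,2) retry=(1,1,0)
step 10 (W1 LOAD): counter=8 r=(8,7,7) succ=(0,0,2) retry=(1,1,0)
step 11 (W2 CAS): counter=8 r=(8,7,7) succ=(0,0,2) retry=(1,2,0)
step 12 (W1 CAS): counter=9 r=(8,7,7) succ=(1,0,2) retry=(1,2,0)
step 13 (W2 LOAD): counter=9 r=(8,9,7) succ=(1,0,2) retry=(1,2,0)
step 14 (W2 CAS): counter=10 r=(8,9,7) succ=(1,1,2) retry=(1,2,0)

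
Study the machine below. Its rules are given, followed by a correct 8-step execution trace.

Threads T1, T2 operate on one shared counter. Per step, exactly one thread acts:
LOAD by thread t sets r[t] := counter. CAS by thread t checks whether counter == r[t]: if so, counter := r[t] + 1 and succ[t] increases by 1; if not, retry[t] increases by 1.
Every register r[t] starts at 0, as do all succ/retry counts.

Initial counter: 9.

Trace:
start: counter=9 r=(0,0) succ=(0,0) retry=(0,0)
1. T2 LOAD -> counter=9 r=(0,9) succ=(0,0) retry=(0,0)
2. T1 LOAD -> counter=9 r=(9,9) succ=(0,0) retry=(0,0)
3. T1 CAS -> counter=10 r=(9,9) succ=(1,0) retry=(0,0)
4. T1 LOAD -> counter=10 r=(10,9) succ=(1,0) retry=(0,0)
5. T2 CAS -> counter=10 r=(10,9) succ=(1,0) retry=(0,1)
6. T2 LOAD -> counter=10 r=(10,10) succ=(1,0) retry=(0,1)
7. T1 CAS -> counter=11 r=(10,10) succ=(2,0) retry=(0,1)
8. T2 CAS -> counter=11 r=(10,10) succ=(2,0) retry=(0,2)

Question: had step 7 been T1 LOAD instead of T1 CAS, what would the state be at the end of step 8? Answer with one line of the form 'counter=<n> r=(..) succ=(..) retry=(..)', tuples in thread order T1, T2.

counter=11 r=(10,10) succ=(1,1) retry=(0,1)

(re-executing from step 7 with the substitution; state before step 7: counter=10 r=(10,10) succ=(1,0) retry=(0,1))
7. T1 LOAD -> counter=10 r=(10,10) succ=(1,0) retry=(0,1)
8. T2 CAS -> counter=11 r=(10,10) succ=(1,1) retry=(0,1)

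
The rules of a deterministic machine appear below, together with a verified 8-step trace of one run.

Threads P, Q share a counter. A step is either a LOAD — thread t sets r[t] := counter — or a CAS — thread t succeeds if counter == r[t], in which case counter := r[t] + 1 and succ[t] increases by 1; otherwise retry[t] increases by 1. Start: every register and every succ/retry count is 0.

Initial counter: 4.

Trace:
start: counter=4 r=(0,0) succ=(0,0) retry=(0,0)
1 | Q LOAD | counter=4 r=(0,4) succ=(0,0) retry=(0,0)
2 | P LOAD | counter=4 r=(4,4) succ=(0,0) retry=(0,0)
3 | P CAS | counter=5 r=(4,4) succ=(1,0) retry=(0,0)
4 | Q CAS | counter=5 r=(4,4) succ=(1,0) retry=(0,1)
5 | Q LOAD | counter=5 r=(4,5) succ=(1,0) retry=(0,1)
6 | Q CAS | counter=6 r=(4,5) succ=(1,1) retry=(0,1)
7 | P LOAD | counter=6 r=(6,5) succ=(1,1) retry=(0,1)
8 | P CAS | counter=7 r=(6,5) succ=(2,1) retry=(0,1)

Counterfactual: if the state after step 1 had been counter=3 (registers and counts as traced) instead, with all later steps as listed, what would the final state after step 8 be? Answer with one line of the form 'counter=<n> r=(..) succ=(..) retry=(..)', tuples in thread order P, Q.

counter=7 r=(6,5) succ=(2,2) retry=(0,0)

state after step 1 := counter=3 r=(0,4) succ=(0,0) retry=(0,0)
2 | P LOAD | counter=3 r=(3,4) succ=(0,0) retry=(0,0)
3 | P CAS | counter=4 r=(3,4) succ=(1,0) retry=(0,0)
4 | Q CAS | counter=5 r=(3,4) succ=(1,1) retry=(0,0)
5 | Q LOAD | counter=5 r=(3,5) succ=(1,1) retry=(0,0)
6 | Q CAS | counter=6 r=(3,5) succ=(1,2) retry=(0,0)
7 | P LOAD | counter=6 r=(6,5) succ=(1,2) retry=(0,0)
8 | P CAS | counter=7 r=(6,5) succ=(2,2) retry=(0,0)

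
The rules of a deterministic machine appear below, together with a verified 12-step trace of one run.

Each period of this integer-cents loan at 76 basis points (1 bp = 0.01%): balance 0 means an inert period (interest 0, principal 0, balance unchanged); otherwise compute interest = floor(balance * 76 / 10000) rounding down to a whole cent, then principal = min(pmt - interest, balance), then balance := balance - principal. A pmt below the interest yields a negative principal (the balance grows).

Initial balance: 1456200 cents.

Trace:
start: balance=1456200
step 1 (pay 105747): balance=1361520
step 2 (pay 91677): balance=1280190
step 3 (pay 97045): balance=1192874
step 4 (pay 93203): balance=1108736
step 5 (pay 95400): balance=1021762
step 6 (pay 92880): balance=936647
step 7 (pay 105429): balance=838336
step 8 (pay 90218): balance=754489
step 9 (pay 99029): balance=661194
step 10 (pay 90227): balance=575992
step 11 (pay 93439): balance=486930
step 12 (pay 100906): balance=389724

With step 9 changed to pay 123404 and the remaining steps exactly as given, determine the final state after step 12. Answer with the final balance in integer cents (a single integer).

364788

(re-executing from step 9 with the substitution; state before step 9: balance=754489)
step 9 (pay 123404): balance=636819
step 10 (pay 90227): balance=551431
step 11 (pay 93439): balance=462182
step 12 (pay 100906): balance=364788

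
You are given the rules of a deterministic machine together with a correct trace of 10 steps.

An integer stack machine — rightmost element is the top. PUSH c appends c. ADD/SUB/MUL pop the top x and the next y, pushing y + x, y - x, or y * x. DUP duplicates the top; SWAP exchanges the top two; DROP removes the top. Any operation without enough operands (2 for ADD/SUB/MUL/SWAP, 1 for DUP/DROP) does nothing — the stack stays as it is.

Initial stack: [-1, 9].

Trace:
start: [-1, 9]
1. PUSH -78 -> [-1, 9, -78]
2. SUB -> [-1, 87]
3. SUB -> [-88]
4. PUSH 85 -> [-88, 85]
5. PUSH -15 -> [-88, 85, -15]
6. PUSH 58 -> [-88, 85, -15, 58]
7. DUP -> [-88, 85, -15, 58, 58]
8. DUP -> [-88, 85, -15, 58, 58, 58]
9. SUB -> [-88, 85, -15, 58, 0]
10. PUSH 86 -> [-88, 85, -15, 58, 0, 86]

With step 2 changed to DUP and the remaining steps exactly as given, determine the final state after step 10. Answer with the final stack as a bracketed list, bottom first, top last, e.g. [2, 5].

[-1, 9, 0, 85, -15, 58, 0, 86]

(re-executing from step 2 with the substitution; state before step 2: [-1, 9, -78])
2. DUP -> [-1, 9, -78, -78]
3. SUB -> [-1, 9, 0]
4. PUSH 85 -> [-1, 9, 0, 85]
5. PUSH -15 -> [-1, 9, 0, 85, -15]
6. PUSH 58 -> [-1, 9, 0, 85, -15, 58]
7. DUP -> [-1, 9, 0, 85, -15, 58, 58]
8. DUP -> [-1, 9, 0, 85, -15, 58, 58, 58]
9. SUB -> [-1, 9, 0, 85, -15, 58, 0]
10. PUSH 86 -> [-1, 9, 0, 85, -15, 58, 0, 86]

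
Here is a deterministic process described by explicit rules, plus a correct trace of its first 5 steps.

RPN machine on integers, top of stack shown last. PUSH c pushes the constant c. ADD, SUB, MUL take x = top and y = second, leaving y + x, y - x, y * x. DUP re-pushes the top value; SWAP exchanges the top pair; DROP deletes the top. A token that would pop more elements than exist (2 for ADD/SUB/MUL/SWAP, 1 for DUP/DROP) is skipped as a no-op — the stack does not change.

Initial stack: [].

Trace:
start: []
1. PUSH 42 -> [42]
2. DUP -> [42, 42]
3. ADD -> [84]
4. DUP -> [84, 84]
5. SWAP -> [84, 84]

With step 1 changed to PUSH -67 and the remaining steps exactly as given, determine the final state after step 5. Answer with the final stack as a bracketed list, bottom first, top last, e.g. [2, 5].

[-134, -134]

(re-executing from step 1 with the substitution; state before step 1: [])
1. PUSH -67 -> [-67]
2. DUP -> [-67, -67]
3. ADD -> [-134]
4. DUP -> [-134, -134]
5. SWAP -> [-134, -134]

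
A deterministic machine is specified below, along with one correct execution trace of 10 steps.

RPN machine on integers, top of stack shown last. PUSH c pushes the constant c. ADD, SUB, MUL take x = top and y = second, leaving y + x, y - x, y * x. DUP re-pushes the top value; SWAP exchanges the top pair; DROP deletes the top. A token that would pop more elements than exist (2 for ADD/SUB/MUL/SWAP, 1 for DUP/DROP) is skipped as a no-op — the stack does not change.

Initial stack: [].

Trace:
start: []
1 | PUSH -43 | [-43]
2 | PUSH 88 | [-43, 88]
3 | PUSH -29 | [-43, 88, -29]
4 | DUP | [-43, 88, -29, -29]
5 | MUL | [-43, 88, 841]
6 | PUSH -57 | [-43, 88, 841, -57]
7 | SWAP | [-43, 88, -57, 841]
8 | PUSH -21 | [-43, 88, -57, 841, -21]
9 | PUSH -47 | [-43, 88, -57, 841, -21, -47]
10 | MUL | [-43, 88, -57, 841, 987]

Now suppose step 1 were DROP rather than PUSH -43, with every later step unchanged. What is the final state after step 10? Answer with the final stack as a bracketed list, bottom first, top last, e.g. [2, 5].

[88, -57, 841, 987]

(re-executing from step 1 with the substitution; state before step 1: [])
1 | DROP | []
2 | PUSH 88 | [88]
3 | PUSH -29 | [88, -29]
4 | DUP | [88, -29, -29]
5 | MUL | [88, 841]
6 | PUSH -57 | [88, 841, -57]
7 | SWAP | [88, -57, 841]
8 | PUSH -21 | [88, -57, 841, -21]
9 | PUSH -47 | [88, -57, 841, -21, -47]
10 | MUL | [88, -57, 841, 987]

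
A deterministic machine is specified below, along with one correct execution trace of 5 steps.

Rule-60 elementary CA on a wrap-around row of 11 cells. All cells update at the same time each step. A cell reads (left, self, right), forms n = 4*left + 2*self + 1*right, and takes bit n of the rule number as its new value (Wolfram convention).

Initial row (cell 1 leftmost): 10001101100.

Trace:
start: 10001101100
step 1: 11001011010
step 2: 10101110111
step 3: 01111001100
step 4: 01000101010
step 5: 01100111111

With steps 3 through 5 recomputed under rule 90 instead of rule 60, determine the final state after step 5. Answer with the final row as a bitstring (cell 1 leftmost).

(re-executing steps 3..5 under rule 90; state before step 3: 10101110111)
step 3: 10001010100
step 4: 01010000011
step 5: 00001000111

00001000111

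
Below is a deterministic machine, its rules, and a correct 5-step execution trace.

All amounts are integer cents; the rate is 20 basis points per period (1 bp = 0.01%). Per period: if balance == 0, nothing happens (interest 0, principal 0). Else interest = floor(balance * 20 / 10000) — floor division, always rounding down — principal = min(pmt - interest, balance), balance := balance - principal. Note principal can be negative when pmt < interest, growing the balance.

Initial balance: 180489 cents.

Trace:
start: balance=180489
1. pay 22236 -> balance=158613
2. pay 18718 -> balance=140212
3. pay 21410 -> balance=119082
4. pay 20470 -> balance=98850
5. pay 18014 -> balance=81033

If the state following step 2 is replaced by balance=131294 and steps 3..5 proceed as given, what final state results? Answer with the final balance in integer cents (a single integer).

state after step 2 := balance=131294
3. pay 21410 -> balance=110146
4. pay 20470 -> balance=89896
5. pay 18014 -> balance=72061

72061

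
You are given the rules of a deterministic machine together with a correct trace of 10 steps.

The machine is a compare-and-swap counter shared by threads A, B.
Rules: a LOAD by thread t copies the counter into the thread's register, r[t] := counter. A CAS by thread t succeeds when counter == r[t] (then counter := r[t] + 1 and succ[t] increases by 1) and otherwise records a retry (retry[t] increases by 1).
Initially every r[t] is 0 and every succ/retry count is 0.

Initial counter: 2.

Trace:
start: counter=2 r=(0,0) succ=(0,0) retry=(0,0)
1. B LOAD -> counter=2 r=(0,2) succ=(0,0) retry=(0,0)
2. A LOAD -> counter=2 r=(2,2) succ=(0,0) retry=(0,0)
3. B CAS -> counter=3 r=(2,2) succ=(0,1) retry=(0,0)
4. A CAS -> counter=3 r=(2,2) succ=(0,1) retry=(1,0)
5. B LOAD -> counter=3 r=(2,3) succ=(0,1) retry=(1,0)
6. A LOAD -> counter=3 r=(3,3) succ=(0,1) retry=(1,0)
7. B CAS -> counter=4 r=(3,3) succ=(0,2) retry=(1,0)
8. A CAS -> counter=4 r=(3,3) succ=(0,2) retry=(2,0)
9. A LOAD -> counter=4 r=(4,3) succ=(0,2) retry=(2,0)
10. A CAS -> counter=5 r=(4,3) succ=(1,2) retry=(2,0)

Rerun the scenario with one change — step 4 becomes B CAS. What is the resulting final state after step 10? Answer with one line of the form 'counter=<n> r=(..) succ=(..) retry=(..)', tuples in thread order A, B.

counter=5 r=(4,3) succ=(1,2) retry=(1,1)

(re-executing from step 4 with the substitution; state before step 4: counter=3 r=(2,2) succ=(0,1) retry=(0,0))
4. B CAS -> counter=3 r=(2,2) succ=(0,1) retry=(0,1)
5. B LOAD -> counter=3 r=(2,3) succ=(0,1) retry=(0,1)
6. A LOAD -> counter=3 r=(3,3) succ=(0,1) retry=(0,1)
7. B CAS -> counter=4 r=(3,3) succ=(0,2) retry=(0,1)
8. A CAS -> counter=4 r=(3,3) succ=(0,2) retry=(1,1)
9. A LOAD -> counter=4 r=(4,3) succ=(0,2) retry=(1,1)
10. A CAS -> counter=5 r=(4,3) succ=(1,2) retry=(1,1)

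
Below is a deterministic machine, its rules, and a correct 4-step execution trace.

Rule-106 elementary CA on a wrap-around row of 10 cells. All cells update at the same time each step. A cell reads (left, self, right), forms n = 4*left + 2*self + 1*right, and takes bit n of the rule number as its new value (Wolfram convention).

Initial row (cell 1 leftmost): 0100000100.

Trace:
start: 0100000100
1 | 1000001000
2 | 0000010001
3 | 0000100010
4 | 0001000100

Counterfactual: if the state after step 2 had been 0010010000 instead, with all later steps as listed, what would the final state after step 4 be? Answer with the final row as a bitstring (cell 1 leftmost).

state after step 2 := 0010010000
3 | 0100100000
4 | 1001000000

1001000000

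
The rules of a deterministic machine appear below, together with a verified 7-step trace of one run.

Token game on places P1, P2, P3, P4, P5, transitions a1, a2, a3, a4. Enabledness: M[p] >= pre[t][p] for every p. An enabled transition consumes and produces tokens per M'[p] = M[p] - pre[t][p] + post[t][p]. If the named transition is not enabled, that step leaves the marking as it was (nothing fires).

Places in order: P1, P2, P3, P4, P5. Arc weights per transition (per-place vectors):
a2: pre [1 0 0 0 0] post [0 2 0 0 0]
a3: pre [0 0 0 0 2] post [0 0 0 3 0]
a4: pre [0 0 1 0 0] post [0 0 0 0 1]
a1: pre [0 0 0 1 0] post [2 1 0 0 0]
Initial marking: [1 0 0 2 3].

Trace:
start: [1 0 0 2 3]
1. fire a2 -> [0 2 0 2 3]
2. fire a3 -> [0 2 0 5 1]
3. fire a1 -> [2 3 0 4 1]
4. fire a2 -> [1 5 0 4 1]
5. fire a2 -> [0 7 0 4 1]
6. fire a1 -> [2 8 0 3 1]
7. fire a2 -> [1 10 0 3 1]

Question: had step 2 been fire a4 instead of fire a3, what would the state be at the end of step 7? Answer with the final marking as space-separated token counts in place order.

(re-executing from step 2 with the substitution; state before step 2: [0 2 0 2 3])
2. fire a4 -> [0 2 0 2 3]
3. fire a1 -> [2 3 0 1 3]
4. fire a2 -> [1 5 0 1 3]
5. fire a2 -> [0 7 0 1 3]
6. fire a1 -> [2 8 0 0 3]
7. fire a2 -> [1 10 0 0 3]

1 10 0 0 3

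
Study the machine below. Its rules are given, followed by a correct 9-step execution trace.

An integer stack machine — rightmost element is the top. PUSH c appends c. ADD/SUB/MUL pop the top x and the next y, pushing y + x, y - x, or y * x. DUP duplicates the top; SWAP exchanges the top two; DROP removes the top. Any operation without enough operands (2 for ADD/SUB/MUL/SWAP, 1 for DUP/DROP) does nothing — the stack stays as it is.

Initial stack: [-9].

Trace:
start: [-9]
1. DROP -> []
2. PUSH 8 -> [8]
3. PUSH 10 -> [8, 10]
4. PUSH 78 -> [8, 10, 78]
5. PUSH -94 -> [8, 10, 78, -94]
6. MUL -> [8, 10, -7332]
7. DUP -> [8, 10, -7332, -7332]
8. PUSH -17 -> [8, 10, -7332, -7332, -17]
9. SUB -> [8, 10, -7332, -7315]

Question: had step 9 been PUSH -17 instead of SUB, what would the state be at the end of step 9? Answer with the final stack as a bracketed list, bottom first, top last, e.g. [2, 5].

(re-executing from step 9 with the substitution; state before step 9: [8, 10, -7332, -7332, -17])
9. PUSH -17 -> [8, 10, -7332, -7332, -17, -17]

[8, 10, -7332, -7332, -17, -17]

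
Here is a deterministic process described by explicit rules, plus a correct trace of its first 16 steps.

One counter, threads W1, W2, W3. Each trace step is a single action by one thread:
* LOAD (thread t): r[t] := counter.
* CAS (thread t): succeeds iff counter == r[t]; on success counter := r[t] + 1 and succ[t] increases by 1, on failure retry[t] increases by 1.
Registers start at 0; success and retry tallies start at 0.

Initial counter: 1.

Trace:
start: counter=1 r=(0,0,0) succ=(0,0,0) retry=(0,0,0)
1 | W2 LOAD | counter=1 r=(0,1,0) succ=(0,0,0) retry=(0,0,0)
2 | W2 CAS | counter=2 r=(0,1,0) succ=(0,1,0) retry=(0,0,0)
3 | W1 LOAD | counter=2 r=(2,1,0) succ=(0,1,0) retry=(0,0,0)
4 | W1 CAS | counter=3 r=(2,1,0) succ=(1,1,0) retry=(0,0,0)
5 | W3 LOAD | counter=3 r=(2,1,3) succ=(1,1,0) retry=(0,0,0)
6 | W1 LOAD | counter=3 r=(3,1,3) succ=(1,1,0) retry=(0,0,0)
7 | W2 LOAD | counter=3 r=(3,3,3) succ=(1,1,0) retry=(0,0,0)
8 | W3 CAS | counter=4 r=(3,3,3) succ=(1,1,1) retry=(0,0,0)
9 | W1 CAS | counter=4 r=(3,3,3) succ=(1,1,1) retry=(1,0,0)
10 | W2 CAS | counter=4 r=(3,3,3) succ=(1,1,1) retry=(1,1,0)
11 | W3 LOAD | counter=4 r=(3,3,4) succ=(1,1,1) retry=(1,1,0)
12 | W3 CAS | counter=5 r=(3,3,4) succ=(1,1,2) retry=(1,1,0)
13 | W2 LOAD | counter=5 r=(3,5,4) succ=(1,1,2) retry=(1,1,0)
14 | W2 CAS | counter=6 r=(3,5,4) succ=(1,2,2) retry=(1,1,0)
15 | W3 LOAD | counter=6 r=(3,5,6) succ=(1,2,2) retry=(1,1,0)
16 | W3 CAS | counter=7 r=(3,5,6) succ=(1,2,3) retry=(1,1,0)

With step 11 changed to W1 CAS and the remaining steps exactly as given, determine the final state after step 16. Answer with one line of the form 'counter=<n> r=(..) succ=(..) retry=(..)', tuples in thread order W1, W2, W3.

counter=6 r=(3,4,5) succ=(1,2,2) retry=(2,1,1)

(re-executing from step 11 with the substitution; state before step 11: counter=4 r=(3,3,3) succ=(1,1,1) retry=(1,1,0))
11 | W1 CAS | counter=4 r=(3,3,3) succ=(1,1,1) retry=(2,1,0)
12 | W3 CAS | counter=4 r=(3,3,3) succ=(1,1,1) retry=(2,1,1)
13 | W2 LOAD | counter=4 r=(3,4,3) succ=(1,1,1) retry=(2,1,1)
14 | W2 CAS | counter=5 r=(3,4,3) succ=(1,2,1) retry=(2,1,1)
15 | W3 LOAD | counter=5 r=(3,4,5) succ=(1,2,1) retry=(2,1,1)
16 | W3 CAS | counter=6 r=(3,4,5) succ=(1,2,2) retry=(2,1,1)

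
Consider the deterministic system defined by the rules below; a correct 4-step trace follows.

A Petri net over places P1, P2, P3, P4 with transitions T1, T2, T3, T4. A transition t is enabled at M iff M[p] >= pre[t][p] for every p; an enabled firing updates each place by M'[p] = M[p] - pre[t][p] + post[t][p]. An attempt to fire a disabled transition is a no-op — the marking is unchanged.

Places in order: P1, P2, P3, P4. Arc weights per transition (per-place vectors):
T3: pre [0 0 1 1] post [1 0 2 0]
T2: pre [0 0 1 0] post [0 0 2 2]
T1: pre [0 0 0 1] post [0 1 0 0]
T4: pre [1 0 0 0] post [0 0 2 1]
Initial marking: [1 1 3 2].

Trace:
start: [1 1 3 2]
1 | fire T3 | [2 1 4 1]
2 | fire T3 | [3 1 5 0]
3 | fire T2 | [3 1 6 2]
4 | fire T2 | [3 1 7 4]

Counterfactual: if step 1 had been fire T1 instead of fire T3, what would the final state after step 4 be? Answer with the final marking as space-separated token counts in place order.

(re-executing from step 1 with the substitution; state before step 1: [1 1 3 2])
1 | fire T1 | [1 2 3 1]
2 | fire T3 | [2 2 4 0]
3 | fire T2 | [2 2 5 2]
4 | fire T2 | [2 2 6 4]

2 2 6 4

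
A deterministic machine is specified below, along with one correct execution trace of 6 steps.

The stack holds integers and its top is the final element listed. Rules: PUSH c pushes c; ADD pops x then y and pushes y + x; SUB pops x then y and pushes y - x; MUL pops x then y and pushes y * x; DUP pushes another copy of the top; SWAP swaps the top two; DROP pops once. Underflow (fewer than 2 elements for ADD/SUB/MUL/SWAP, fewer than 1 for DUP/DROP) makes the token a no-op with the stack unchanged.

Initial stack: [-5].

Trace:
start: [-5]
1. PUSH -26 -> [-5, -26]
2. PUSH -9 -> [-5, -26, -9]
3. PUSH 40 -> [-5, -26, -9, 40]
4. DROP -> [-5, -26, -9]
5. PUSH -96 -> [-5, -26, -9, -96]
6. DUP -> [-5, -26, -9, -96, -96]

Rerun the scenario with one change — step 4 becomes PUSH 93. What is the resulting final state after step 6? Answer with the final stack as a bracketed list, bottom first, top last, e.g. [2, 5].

(re-executing from step 4 with the substitution; state before step 4: [-5, -26, -9, 40])
4. PUSH 93 -> [-5, -26, -9, 40, 93]
5. PUSH -96 -> [-5, -26, -9, 40, 93, -96]
6. DUP -> [-5, -26, -9, 40, 93, -96, -96]

[-5, -26, -9, 40, 93, -96, -96]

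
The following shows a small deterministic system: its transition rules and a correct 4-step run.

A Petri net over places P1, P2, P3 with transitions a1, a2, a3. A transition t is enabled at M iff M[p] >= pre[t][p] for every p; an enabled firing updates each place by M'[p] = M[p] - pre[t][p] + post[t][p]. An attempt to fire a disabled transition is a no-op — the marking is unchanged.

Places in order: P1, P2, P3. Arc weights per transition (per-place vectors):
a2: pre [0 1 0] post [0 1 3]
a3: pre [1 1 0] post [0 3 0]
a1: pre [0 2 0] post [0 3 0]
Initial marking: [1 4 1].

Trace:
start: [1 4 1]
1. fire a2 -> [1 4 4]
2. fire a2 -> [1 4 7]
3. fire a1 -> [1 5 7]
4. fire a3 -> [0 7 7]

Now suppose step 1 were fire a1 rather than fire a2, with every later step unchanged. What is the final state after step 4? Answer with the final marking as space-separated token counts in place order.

0 8 4

(re-executing from step 1 with the substitution; state before step 1: [1 4 1])
1. fire a1 -> [1 5 1]
2. fire a2 -> [1 5 4]
3. fire a1 -> [1 6 4]
4. fire a3 -> [0 8 4]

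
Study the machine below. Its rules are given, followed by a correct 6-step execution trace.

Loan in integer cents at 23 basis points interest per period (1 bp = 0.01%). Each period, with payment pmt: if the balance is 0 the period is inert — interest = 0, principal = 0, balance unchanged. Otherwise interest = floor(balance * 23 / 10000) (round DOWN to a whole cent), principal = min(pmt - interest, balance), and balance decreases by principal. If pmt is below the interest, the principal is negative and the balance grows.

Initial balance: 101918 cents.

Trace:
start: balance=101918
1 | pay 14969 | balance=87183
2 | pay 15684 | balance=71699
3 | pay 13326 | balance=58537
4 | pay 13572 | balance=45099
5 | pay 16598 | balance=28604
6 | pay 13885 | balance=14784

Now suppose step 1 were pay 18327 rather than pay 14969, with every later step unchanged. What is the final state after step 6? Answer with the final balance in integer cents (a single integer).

11387

(re-executing from step 1 with the substitution; state before step 1: balance=101918)
1 | pay 18327 | balance=83825
2 | pay 15684 | balance=68333
3 | pay 13326 | balance=55164
4 | pay 13572 | balance=41718
5 | pay 16598 | balance=25215
6 | pay 13885 | balance=11387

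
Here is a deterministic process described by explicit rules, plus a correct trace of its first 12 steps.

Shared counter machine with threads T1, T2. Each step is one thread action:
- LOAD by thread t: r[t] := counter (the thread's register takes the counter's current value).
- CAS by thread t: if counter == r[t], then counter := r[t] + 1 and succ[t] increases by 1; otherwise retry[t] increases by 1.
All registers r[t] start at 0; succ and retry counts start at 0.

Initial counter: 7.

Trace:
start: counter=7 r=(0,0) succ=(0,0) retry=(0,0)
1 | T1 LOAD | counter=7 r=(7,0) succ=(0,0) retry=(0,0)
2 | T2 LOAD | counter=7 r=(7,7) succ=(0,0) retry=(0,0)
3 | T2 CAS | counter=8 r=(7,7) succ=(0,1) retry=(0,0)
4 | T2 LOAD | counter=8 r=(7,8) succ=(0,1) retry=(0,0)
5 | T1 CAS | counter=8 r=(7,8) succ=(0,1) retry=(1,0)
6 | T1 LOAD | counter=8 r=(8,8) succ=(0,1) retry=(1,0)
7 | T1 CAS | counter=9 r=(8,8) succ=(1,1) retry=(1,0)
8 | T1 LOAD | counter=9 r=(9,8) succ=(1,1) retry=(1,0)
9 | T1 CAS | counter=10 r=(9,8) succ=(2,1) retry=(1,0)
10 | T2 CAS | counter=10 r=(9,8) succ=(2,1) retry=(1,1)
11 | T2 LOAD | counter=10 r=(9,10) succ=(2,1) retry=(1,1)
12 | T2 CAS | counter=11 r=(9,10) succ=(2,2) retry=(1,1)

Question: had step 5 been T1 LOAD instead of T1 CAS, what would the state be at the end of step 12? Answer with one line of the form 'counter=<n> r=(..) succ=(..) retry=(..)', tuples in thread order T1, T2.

(re-executing from step 5 with the substitution; state before step 5: counter=8 r=(7,8) succ=(0,1) retry=(0,0))
5 | T1 LOAD | counter=8 r=(8,8) succ=(0,1) retry=(0,0)
6 | T1 LOAD | counter=8 r=(8,8) succ=(0,1) retry=(0,0)
7 | T1 CAS | counter=9 r=(8,8) succ=(1,1) retry=(0,0)
8 | T1 LOAD | counter=9 r=(9,8) succ=(1,1) retry=(0,0)
9 | T1 CAS | counter=10 r=(9,8) succ=(2,1) retry=(0,0)
10 | T2 CAS | counter=10 r=(9,8) succ=(2,1) retry=(0,1)
11 | T2 LOAD | counter=10 r=(9,10) succ=(2,1) retry=(0,1)
12 | T2 CAS | counter=11 r=(9,10) succ=(2,2) retry=(0,1)

counter=11 r=(9,10) succ=(2,2) retry=(0,1)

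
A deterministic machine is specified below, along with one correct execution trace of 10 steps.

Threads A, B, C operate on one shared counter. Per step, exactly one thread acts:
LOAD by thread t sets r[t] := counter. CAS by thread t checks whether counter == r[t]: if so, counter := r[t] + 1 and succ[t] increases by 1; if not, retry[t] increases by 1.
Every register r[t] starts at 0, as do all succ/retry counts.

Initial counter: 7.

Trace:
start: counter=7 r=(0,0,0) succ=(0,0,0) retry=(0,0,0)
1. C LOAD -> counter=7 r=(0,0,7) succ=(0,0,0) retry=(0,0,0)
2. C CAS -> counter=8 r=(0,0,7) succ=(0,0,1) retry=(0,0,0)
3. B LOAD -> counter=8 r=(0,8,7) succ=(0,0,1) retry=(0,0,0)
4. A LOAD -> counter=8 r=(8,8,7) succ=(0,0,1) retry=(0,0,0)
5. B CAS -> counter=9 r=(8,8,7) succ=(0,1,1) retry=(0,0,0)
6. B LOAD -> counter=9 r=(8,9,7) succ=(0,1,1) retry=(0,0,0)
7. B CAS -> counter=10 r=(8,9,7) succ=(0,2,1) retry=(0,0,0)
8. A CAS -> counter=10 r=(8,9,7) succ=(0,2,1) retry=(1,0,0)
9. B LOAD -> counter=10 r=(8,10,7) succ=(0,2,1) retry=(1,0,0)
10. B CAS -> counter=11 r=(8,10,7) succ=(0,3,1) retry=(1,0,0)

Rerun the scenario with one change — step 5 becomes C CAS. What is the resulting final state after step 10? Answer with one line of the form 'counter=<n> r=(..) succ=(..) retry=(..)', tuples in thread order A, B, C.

counter=10 r=(8,9,7) succ=(0,2,1) retry=(1,0,1)

(re-executing from step 5 with the substitution; state before step 5: counter=8 r=(8,8,7) succ=(0,0,1) retry=(0,0,0))
5. C CAS -> counter=8 r=(8,8,7) succ=(0,0,1) retry=(0,0,1)
6. B LOAD -> counter=8 r=(8,8,7) succ=(0,0,1) retry=(0,0,1)
7. B CAS -> counter=9 r=(8,8,7) succ=(0,1,1) retry=(0,0,1)
8. A CAS -> counter=9 r=(8,8,7) succ=(0,1,1) retry=(1,0,1)
9. B LOAD -> counter=9 r=(8,9,7) succ=(0,1,1) retry=(1,0,1)
10. B CAS -> counter=10 r=(8,9,7) succ=(0,2,1) retry=(1,0,1)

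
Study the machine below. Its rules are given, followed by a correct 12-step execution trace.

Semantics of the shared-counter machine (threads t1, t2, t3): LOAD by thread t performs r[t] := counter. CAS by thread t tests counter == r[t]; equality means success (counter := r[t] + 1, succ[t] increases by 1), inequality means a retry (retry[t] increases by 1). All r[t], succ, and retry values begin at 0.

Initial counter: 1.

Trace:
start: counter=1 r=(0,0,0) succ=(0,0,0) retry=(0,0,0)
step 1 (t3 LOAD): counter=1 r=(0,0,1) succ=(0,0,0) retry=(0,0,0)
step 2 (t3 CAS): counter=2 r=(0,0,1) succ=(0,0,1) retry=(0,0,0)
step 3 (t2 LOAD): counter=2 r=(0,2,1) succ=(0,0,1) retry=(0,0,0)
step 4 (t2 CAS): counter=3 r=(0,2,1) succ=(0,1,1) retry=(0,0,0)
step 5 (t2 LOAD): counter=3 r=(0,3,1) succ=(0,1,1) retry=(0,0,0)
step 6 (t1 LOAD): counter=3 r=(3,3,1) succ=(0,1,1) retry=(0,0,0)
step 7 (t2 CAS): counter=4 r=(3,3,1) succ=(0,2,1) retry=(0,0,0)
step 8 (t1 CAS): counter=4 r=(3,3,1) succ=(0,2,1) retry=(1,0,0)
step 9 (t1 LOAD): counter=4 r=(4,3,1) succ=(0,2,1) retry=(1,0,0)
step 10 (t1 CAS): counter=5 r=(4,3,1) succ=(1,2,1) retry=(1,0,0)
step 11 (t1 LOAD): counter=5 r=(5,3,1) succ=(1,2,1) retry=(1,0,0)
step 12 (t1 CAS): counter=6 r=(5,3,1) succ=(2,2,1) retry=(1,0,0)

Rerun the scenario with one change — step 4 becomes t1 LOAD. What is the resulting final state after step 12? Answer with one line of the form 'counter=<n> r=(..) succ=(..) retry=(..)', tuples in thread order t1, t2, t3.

(re-executing from step 4 with the substitution; state before step 4: counter=2 r=(0,2,1) succ=(0,0,1) retry=(0,0,0))
step 4 (t1 LOAD): counter=2 r=(2,2,1) succ=(0,0,1) retry=(0,0,0)
step 5 (t2 LOAD): counter=2 r=(2,2,1) succ=(0,0,1) retry=(0,0,0)
step 6 (t1 LOAD): counter=2 r=(2,2,1) succ=(0,0,1) retry=(0,0,0)
step 7 (t2 CAS): counter=3 r=(2,2,1) succ=(0,1,1) retry=(0,0,0)
step 8 (t1 CAS): counter=3 r=(2,2,1) succ=(0,1,1) retry=(1,0,0)
step 9 (t1 LOAD): counter=3 r=(3,2,1) succ=(0,1,1) retry=(1,0,0)
step 10 (t1 CAS): counter=4 r=(3,2,1) succ=(1,1,1) retry=(1,0,0)
step 11 (t1 LOAD): counter=4 r=(4,2,1) succ=(1,1,1) retry=(1,0,0)
step 12 (t1 CAS): counter=5 r=(4,2,1) succ=(2,1,1) retry=(1,0,0)

counter=5 r=(4,2,1) succ=(2,1,1) retry=(1,0,0)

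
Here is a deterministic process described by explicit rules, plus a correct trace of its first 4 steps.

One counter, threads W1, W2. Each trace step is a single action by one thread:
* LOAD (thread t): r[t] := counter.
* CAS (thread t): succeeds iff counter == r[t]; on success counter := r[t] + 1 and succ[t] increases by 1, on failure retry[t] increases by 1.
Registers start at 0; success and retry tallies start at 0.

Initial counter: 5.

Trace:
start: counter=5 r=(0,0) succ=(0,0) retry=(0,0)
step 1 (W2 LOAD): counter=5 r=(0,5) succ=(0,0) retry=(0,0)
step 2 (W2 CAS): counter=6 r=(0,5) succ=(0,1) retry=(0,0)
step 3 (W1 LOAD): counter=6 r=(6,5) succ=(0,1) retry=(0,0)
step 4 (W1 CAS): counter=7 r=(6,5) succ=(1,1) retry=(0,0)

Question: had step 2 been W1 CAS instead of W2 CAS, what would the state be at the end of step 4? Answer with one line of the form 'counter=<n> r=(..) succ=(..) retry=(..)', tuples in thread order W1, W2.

counter=6 r=(5,5) succ=(1,0) retry=(1,0)

(re-executing from step 2 with the substitution; state before step 2: counter=5 r=(0,5) succ=(0,0) retry=(0,0))
step 2 (W1 CAS): counter=5 r=(0,5) succ=(0,0) retry=(1,0)
step 3 (W1 LOAD): counter=5 r=(5,5) succ=(0,0) retry=(1,0)
step 4 (W1 CAS): counter=6 r=(5,5) succ=(1,0) retry=(1,0)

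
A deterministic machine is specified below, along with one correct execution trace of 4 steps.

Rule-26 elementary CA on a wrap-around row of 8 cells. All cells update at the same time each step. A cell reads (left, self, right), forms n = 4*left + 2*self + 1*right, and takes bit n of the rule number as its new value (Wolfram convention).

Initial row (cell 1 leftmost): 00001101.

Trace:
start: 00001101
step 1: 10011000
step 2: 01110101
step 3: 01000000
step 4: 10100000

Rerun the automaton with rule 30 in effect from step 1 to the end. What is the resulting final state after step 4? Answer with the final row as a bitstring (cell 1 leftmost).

(re-executing steps 1..4 under rule 30; state before step 1: 00001101)
step 1: 10011001
step 2: 01110111
step 3: 01000100
step 4: 11101110

11101110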